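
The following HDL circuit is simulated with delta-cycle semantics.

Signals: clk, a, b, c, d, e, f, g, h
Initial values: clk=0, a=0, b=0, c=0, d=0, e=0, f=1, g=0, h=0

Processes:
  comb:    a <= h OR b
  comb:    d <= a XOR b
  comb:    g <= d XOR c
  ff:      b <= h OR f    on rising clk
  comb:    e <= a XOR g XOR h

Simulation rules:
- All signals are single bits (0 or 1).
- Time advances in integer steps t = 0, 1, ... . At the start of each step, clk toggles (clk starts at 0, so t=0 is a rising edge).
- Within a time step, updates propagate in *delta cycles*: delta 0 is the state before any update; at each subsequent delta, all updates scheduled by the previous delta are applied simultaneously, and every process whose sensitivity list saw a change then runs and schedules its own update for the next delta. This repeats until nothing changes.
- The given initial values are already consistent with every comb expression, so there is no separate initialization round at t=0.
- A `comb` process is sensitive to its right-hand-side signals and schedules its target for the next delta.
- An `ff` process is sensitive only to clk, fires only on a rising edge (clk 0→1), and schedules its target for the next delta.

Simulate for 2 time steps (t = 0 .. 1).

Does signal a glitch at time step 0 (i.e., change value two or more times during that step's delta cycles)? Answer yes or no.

t0.Δ0 d=0 c=0 f=1 g=0 clk=0 b=0 e=0 h=0 a=0
t0.Δ1 d=0 c=0 f=1 g=0 clk=1 b=0 e=0 h=0 a=0
t0.Δ2 d=0 c=0 f=1 g=0 clk=1 b=1 e=0 h=0 a=0
t0.Δ3 d=1 c=0 f=1 g=0 clk=1 b=1 e=0 h=0 a=1
t0.Δ4 d=0 c=0 f=1 g=1 clk=1 b=1 e=1 h=0 a=1
t0.Δ5 d=0 c=0 f=1 g=0 clk=1 b=1 e=0 h=0 a=1
t0.Δ6 d=0 c=0 f=1 g=0 clk=1 b=1 e=1 h=0 a=1
t1.Δ0 d=0 c=0 f=1 g=0 clk=1 b=1 e=1 h=0 a=1
t1.Δ1 d=0 c=0 f=1 g=0 clk=0 b=1 e=1 h=0 a=1

no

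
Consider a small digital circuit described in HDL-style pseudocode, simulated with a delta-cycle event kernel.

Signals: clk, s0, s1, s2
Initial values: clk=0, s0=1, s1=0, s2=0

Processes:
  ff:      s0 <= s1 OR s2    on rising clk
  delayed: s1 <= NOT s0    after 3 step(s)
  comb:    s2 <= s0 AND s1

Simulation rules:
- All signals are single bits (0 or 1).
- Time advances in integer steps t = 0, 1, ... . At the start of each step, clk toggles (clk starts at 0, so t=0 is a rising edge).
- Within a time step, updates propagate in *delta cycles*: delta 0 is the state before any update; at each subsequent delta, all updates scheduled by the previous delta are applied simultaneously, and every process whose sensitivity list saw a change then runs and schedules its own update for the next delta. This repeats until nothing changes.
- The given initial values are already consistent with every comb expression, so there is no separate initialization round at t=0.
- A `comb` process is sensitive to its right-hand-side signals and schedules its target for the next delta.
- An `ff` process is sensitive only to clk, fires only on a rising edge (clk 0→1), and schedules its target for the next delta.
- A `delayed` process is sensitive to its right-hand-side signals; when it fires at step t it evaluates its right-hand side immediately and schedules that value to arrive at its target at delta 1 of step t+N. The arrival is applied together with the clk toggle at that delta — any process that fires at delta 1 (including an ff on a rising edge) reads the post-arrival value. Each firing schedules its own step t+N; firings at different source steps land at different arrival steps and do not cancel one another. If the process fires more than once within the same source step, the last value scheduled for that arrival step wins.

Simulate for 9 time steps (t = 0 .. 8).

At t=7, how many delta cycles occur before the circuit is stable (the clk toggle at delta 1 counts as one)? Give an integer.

t=0 Δ0: s0=1 s1=0 s2=0 clk=0
  Δ1: clk:0→1
  Δ2: s0:1→0
  (2Δ to stable)
t=1 Δ0: s0=0 s1=0 s2=0 clk=1
  Δ1: clk:1→0
  (1Δ to stable)
t=2 Δ0: s0=0 s1=0 s2=0 clk=0
  Δ1: clk:0→1
  (1Δ to stable)
t=3 Δ0: s0=0 s1=0 s2=0 clk=1
  Δ1: s1:0→1, clk:1→0
  (1Δ to stable)
t=4 Δ0: s0=0 s1=1 s2=0 clk=0
  Δ1: clk:0→1
  Δ2: s0:0→1
  Δ3: s2:0→1
  (3Δ to stable)
t=5 Δ0: s0=1 s1=1 s2=1 clk=1
  Δ1: clk:1→0
  (1Δ to stable)
t=6 Δ0: s0=1 s1=1 s2=1 clk=0
  Δ1: clk:0→1
  (1Δ to stable)
t=7 Δ0: s0=1 s1=1 s2=1 clk=1
  Δ1: s1:1→0, clk:1→0
  Δ2: s2:1→0
  (2Δ to stable)
t=8 Δ0: s0=1 s1=0 s2=0 clk=0
  Δ1: clk:0→1
  Δ2: s0:1→0
  (2Δ to stable)

2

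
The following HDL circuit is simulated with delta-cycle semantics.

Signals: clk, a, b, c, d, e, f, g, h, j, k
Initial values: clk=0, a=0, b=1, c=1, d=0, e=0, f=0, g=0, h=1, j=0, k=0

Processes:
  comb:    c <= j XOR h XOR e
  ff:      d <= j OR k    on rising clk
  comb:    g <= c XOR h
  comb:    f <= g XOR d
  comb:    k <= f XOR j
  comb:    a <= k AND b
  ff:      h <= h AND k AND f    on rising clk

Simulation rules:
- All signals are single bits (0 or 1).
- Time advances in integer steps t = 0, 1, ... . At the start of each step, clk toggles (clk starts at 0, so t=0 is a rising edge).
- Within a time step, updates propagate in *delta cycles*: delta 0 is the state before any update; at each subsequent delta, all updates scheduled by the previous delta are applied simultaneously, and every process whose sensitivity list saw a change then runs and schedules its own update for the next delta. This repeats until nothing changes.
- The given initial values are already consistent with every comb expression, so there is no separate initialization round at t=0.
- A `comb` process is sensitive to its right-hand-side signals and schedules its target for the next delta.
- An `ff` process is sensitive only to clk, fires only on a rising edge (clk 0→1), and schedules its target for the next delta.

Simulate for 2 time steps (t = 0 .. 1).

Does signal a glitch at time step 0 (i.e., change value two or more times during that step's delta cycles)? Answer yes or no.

yes

[bits: k,h,f,a,e,c,d,clk,b,g,j]
t=0: Δ0=01000100100 Δ1=01000101100 Δ2=00000101100 Δ3=00000001110 Δ4=00100001100 Δ5=10000001100 Δ6=00010001100 Δ7=00000001100 | 7Δ
t=1: Δ0=00000001100 Δ1=00000000100 | 1Δ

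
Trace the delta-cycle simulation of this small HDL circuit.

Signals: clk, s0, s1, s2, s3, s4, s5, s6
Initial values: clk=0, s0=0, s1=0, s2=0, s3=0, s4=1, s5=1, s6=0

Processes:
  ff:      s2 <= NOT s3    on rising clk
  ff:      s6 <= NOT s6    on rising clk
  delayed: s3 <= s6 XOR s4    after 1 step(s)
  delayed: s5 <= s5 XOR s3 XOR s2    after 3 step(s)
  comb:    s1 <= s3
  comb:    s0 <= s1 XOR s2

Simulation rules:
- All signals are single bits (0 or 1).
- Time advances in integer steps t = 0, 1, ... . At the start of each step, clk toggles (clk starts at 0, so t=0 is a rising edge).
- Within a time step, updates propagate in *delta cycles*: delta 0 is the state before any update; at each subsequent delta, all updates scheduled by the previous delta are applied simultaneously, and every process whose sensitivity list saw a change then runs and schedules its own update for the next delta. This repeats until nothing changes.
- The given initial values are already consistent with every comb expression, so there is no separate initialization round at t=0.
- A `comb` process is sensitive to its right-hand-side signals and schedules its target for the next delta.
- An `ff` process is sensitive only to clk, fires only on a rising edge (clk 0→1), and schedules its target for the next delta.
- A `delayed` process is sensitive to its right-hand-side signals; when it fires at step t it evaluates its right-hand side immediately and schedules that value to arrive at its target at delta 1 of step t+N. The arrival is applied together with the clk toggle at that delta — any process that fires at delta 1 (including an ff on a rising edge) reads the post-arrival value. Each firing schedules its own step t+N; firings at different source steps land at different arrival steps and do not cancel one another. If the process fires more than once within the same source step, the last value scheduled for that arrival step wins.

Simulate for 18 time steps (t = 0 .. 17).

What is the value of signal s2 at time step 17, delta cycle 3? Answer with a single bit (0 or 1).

0

t0.Δ0 s2=0 s6=0 s1=0 s0=0 s3=0 s5=1 s4=1 clk=0
t0.Δ1 s2=0 s6=0 s1=0 s0=0 s3=0 s5=1 s4=1 clk=1
t0.Δ2 s2=1 s6=1 s1=0 s0=0 s3=0 s5=1 s4=1 clk=1
t0.Δ3 s2=1 s6=1 s1=0 s0=1 s3=0 s5=1 s4=1 clk=1
t1.Δ0 s2=1 s6=1 s1=0 s0=1 s3=0 s5=1 s4=1 clk=1
t1.Δ1 s2=1 s6=1 s1=0 s0=1 s3=0 s5=1 s4=1 clk=0
t2.Δ0 s2=1 s6=1 s1=0 s0=1 s3=0 s5=1 s4=1 clk=0
t2.Δ1 s2=1 s6=1 s1=0 s0=1 s3=0 s5=1 s4=1 clk=1
t2.Δ2 s2=1 s6=0 s1=0 s0=1 s3=0 s5=1 s4=1 clk=1
t3.Δ0 s2=1 s6=0 s1=0 s0=1 s3=0 s5=1 s4=1 clk=1
t3.Δ1 s2=1 s6=0 s1=0 s0=1 s3=1 s5=0 s4=1 clk=0
t3.Δ2 s2=1 s6=0 s1=1 s0=1 s3=1 s5=0 s4=1 clk=0
t3.Δ3 s2=1 s6=0 s1=1 s0=0 s3=1 s5=0 s4=1 clk=0
t4.Δ0 s2=1 s6=0 s1=1 s0=0 s3=1 s5=0 s4=1 clk=0
t4.Δ1 s2=1 s6=0 s1=1 s0=0 s3=1 s5=0 s4=1 clk=1
t4.Δ2 s2=0 s6=1 s1=1 s0=0 s3=1 s5=0 s4=1 clk=1
t4.Δ3 s2=0 s6=1 s1=1 s0=1 s3=1 s5=0 s4=1 clk=1
t5.Δ0 s2=0 s6=1 s1=1 s0=1 s3=1 s5=0 s4=1 clk=1
t5.Δ1 s2=0 s6=1 s1=1 s0=1 s3=0 s5=0 s4=1 clk=0
t5.Δ2 s2=0 s6=1 s1=0 s0=1 s3=0 s5=0 s4=1 clk=0
t5.Δ3 s2=0 s6=1 s1=0 s0=0 s3=0 s5=0 s4=1 clk=0
t6.Δ0 s2=0 s6=1 s1=0 s0=0 s3=0 s5=0 s4=1 clk=0
t6.Δ1 s2=0 s6=1 s1=0 s0=0 s3=0 s5=0 s4=1 clk=1
t6.Δ2 s2=1 s6=0 s1=0 s0=0 s3=0 s5=0 s4=1 clk=1
t6.Δ3 s2=1 s6=0 s1=0 s0=1 s3=0 s5=0 s4=1 clk=1
t7.Δ0 s2=1 s6=0 s1=0 s0=1 s3=0 s5=0 s4=1 clk=1
t7.Δ1 s2=1 s6=0 s1=0 s0=1 s3=1 s5=1 s4=1 clk=0
t7.Δ2 s2=1 s6=0 s1=1 s0=1 s3=1 s5=1 s4=1 clk=0
t7.Δ3 s2=1 s6=0 s1=1 s0=0 s3=1 s5=1 s4=1 clk=0
t8.Δ0 s2=1 s6=0 s1=1 s0=0 s3=1 s5=1 s4=1 clk=0
t8.Δ1 s2=1 s6=0 s1=1 s0=0 s3=1 s5=0 s4=1 clk=1
t8.Δ2 s2=0 s6=1 s1=1 s0=0 s3=1 s5=0 s4=1 clk=1
t8.Δ3 s2=0 s6=1 s1=1 s0=1 s3=1 s5=0 s4=1 clk=1
t9.Δ0 s2=0 s6=1 s1=1 s0=1 s3=1 s5=0 s4=1 clk=1
t9.Δ1 s2=0 s6=1 s1=1 s0=1 s3=0 s5=1 s4=1 clk=0
t9.Δ2 s2=0 s6=1 s1=0 s0=1 s3=0 s5=1 s4=1 clk=0
t9.Δ3 s2=0 s6=1 s1=0 s0=0 s3=0 s5=1 s4=1 clk=0
t10.Δ0 s2=0 s6=1 s1=0 s0=0 s3=0 s5=1 s4=1 clk=0
t10.Δ1 s2=0 s6=1 s1=0 s0=0 s3=0 s5=1 s4=1 clk=1
t10.Δ2 s2=1 s6=0 s1=0 s0=0 s3=0 s5=1 s4=1 clk=1
t10.Δ3 s2=1 s6=0 s1=0 s0=1 s3=0 s5=1 s4=1 clk=1
t11.Δ0 s2=1 s6=0 s1=0 s0=1 s3=0 s5=1 s4=1 clk=1
t11.Δ1 s2=1 s6=0 s1=0 s0=1 s3=1 s5=1 s4=1 clk=0
t11.Δ2 s2=1 s6=0 s1=1 s0=1 s3=1 s5=1 s4=1 clk=0
t11.Δ3 s2=1 s6=0 s1=1 s0=0 s3=1 s5=1 s4=1 clk=0
t12.Δ0 s2=1 s6=0 s1=1 s0=0 s3=1 s5=1 s4=1 clk=0
t12.Δ1 s2=1 s6=0 s1=1 s0=0 s3=1 s5=1 s4=1 clk=1
t12.Δ2 s2=0 s6=1 s1=1 s0=0 s3=1 s5=1 s4=1 clk=1
t12.Δ3 s2=0 s6=1 s1=1 s0=1 s3=1 s5=1 s4=1 clk=1
t13.Δ0 s2=0 s6=1 s1=1 s0=1 s3=1 s5=1 s4=1 clk=1
t13.Δ1 s2=0 s6=1 s1=1 s0=1 s3=0 s5=0 s4=1 clk=0
t13.Δ2 s2=0 s6=1 s1=0 s0=1 s3=0 s5=0 s4=1 clk=0
t13.Δ3 s2=0 s6=1 s1=0 s0=0 s3=0 s5=0 s4=1 clk=0
t14.Δ0 s2=0 s6=1 s1=0 s0=0 s3=0 s5=0 s4=1 clk=0
t14.Δ1 s2=0 s6=1 s1=0 s0=0 s3=0 s5=1 s4=1 clk=1
t14.Δ2 s2=1 s6=0 s1=0 s0=0 s3=0 s5=1 s4=1 clk=1
t14.Δ3 s2=1 s6=0 s1=0 s0=1 s3=0 s5=1 s4=1 clk=1
t15.Δ0 s2=1 s6=0 s1=0 s0=1 s3=0 s5=1 s4=1 clk=1
t15.Δ1 s2=1 s6=0 s1=0 s0=1 s3=1 s5=0 s4=1 clk=0
t15.Δ2 s2=1 s6=0 s1=1 s0=1 s3=1 s5=0 s4=1 clk=0
t15.Δ3 s2=1 s6=0 s1=1 s0=0 s3=1 s5=0 s4=1 clk=0
t16.Δ0 s2=1 s6=0 s1=1 s0=0 s3=1 s5=0 s4=1 clk=0
t16.Δ1 s2=1 s6=0 s1=1 s0=0 s3=1 s5=0 s4=1 clk=1
t16.Δ2 s2=0 s6=1 s1=1 s0=0 s3=1 s5=0 s4=1 clk=1
t16.Δ3 s2=0 s6=1 s1=1 s0=1 s3=1 s5=0 s4=1 clk=1
t17.Δ0 s2=0 s6=1 s1=1 s0=1 s3=1 s5=0 s4=1 clk=1
t17.Δ1 s2=0 s6=1 s1=1 s0=1 s3=0 s5=0 s4=1 clk=0
t17.Δ2 s2=0 s6=1 s1=0 s0=1 s3=0 s5=0 s4=1 clk=0
t17.Δ3 s2=0 s6=1 s1=0 s0=0 s3=0 s5=0 s4=1 clk=0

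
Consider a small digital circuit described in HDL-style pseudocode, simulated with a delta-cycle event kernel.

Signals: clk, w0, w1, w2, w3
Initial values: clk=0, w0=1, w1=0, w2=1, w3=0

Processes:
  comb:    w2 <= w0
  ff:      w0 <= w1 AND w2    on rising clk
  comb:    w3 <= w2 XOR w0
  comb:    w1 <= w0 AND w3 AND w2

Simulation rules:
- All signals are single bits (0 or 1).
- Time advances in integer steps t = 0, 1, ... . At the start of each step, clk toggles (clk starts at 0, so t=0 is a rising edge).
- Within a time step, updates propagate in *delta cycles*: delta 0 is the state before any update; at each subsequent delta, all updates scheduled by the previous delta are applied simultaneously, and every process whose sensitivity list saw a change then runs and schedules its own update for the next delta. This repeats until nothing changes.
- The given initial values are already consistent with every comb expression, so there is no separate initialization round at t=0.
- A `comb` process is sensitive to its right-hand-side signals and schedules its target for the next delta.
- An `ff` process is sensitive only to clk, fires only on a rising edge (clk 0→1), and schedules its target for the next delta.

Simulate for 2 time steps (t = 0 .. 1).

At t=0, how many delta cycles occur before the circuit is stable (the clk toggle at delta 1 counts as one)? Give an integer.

4

t=0 Δ0: clk=0 w3=0 w1=0 w2=1 w0=1
  Δ1: clk:0→1
  Δ2: w0:1→0
  Δ3: w3:0→1, w2:1→0
  Δ4: w3:1→0
  (4Δ to stable)
t=1 Δ0: clk=1 w3=0 w1=0 w2=0 w0=0
  Δ1: clk:1→0
  (1Δ to stable)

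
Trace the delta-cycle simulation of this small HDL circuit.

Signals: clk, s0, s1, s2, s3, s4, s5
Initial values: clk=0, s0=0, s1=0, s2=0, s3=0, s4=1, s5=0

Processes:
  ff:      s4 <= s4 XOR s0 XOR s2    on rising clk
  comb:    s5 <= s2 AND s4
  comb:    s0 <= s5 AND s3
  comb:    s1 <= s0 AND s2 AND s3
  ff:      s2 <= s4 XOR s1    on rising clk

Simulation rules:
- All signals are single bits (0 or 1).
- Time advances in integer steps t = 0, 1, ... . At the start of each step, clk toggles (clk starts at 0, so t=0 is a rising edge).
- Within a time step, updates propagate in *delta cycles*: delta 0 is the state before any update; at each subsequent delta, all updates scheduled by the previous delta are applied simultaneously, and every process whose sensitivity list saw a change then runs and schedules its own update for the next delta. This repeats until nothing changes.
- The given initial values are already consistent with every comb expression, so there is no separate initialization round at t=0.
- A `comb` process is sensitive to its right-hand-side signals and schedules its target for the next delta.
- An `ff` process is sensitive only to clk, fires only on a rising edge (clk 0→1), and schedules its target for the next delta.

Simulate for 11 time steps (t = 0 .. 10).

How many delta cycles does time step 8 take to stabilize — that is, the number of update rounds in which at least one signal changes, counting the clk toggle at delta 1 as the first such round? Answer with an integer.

t0.Δ0 clk=0 s4=1 s1=0 s3=0 s0=0 s5=0 s2=0
t0.Δ1 clk=1 s4=1 s1=0 s3=0 s0=0 s5=0 s2=0
t0.Δ2 clk=1 s4=1 s1=0 s3=0 s0=0 s5=0 s2=1
t0.Δ3 clk=1 s4=1 s1=0 s3=0 s0=0 s5=1 s2=1
t1.Δ0 clk=1 s4=1 s1=0 s3=0 s0=0 s5=1 s2=1
t1.Δ1 clk=0 s4=1 s1=0 s3=0 s0=0 s5=1 s2=1
t2.Δ0 clk=0 s4=1 s1=0 s3=0 s0=0 s5=1 s2=1
t2.Δ1 clk=1 s4=1 s1=0 s3=0 s0=0 s5=1 s2=1
t2.Δ2 clk=1 s4=0 s1=0 s3=0 s0=0 s5=1 s2=1
t2.Δ3 clk=1 s4=0 s1=0 s3=0 s0=0 s5=0 s2=1
t3.Δ0 clk=1 s4=0 s1=0 s3=0 s0=0 s5=0 s2=1
t3.Δ1 clk=0 s4=0 s1=0 s3=0 s0=0 s5=0 s2=1
t4.Δ0 clk=0 s4=0 s1=0 s3=0 s0=0 s5=0 s2=1
t4.Δ1 clk=1 s4=0 s1=0 s3=0 s0=0 s5=0 s2=1
t4.Δ2 clk=1 s4=1 s1=0 s3=0 s0=0 s5=0 s2=0
t5.Δ0 clk=1 s4=1 s1=0 s3=0 s0=0 s5=0 s2=0
t5.Δ1 clk=0 s4=1 s1=0 s3=0 s0=0 s5=0 s2=0
t6.Δ0 clk=0 s4=1 s1=0 s3=0 s0=0 s5=0 s2=0
t6.Δ1 clk=1 s4=1 s1=0 s3=0 s0=0 s5=0 s2=0
t6.Δ2 clk=1 s4=1 s1=0 s3=0 s0=0 s5=0 s2=1
t6.Δ3 clk=1 s4=1 s1=0 s3=0 s0=0 s5=1 s2=1
t7.Δ0 clk=1 s4=1 s1=0 s3=0 s0=0 s5=1 s2=1
t7.Δ1 clk=0 s4=1 s1=0 s3=0 s0=0 s5=1 s2=1
t8.Δ0 clk=0 s4=1 s1=0 s3=0 s0=0 s5=1 s2=1
t8.Δ1 clk=1 s4=1 s1=0 s3=0 s0=0 s5=1 s2=1
t8.Δ2 clk=1 s4=0 s1=0 s3=0 s0=0 s5=1 s2=1
t8.Δ3 clk=1 s4=0 s1=0 s3=0 s0=0 s5=0 s2=1
t9.Δ0 clk=1 s4=0 s1=0 s3=0 s0=0 s5=0 s2=1
t9.Δ1 clk=0 s4=0 s1=0 s3=0 s0=0 s5=0 s2=1
t10.Δ0 clk=0 s4=0 s1=0 s3=0 s0=0 s5=0 s2=1
t10.Δ1 clk=1 s4=0 s1=0 s3=0 s0=0 s5=0 s2=1
t10.Δ2 clk=1 s4=1 s1=0 s3=0 s0=0 s5=0 s2=0

3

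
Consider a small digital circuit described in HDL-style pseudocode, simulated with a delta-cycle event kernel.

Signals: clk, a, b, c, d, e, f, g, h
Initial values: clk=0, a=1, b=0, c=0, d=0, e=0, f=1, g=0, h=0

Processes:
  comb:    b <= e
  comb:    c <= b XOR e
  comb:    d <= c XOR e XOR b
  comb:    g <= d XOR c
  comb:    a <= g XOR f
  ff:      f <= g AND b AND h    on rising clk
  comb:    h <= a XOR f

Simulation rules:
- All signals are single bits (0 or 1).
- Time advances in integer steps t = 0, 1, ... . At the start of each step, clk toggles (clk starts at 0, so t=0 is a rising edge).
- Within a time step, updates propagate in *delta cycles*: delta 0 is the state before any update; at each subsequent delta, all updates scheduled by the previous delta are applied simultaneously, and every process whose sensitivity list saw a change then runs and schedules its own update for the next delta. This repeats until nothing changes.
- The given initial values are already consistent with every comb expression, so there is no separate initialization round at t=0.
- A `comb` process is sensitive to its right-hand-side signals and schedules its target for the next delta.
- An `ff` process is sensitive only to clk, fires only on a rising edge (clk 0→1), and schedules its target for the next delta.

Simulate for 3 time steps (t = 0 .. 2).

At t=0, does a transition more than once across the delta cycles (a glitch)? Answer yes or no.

no

[bits: a,g,f,e,h,clk,b,d,c]
t=0: Δ0=101000000 Δ1=101001000 Δ2=100001000 Δ3=000011000 Δ4=000001000 | 4Δ
t=1: Δ0=000001000 Δ1=000000000 | 1Δ
t=2: Δ0=000000000 Δ1=000001000 | 1Δ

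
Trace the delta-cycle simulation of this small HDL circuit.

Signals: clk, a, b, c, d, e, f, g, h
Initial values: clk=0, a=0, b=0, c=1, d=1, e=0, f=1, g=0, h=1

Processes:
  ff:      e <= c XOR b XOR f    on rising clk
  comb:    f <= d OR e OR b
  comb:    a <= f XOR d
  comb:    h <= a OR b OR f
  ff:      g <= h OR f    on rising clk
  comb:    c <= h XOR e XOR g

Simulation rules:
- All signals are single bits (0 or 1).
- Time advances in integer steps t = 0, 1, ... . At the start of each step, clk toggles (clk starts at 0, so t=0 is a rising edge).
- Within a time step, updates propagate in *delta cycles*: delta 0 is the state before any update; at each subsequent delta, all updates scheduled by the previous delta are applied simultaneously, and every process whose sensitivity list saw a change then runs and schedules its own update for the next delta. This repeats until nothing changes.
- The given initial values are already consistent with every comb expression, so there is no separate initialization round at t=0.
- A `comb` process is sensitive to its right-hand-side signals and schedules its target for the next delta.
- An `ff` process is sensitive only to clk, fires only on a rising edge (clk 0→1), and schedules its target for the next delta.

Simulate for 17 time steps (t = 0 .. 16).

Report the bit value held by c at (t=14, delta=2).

t0.Δ0 b=0 c=1 g=0 e=0 h=1 a=0 d=1 f=1 clk=0
t0.Δ1 b=0 c=1 g=0 e=0 h=1 a=0 d=1 f=1 clk=1
t0.Δ2 b=0 c=1 g=1 e=0 h=1 a=0 d=1 f=1 clk=1
t0.Δ3 b=0 c=0 g=1 e=0 h=1 a=0 d=1 f=1 clk=1
t1.Δ0 b=0 c=0 g=1 e=0 h=1 a=0 d=1 f=1 clk=1
t1.Δ1 b=0 c=0 g=1 e=0 h=1 a=0 d=1 f=1 clk=0
t2.Δ0 b=0 c=0 g=1 e=0 h=1 a=0 d=1 f=1 clk=0
t2.Δ1 b=0 c=0 g=1 e=0 h=1 a=0 d=1 f=1 clk=1
t2.Δ2 b=0 c=0 g=1 e=1 h=1 a=0 d=1 f=1 clk=1
t2.Δ3 b=0 c=1 g=1 e=1 h=1 a=0 d=1 f=1 clk=1
t3.Δ0 b=0 c=1 g=1 e=1 h=1 a=0 d=1 f=1 clk=1
t3.Δ1 b=0 c=1 g=1 e=1 h=1 a=0 d=1 f=1 clk=0
t4.Δ0 b=0 c=1 g=1 e=1 h=1 a=0 d=1 f=1 clk=0
t4.Δ1 b=0 c=1 g=1 e=1 h=1 a=0 d=1 f=1 clk=1
t4.Δ2 b=0 c=1 g=1 e=0 h=1 a=0 d=1 f=1 clk=1
t4.Δ3 b=0 c=0 g=1 e=0 h=1 a=0 d=1 f=1 clk=1
t5.Δ0 b=0 c=0 g=1 e=0 h=1 a=0 d=1 f=1 clk=1
t5.Δ1 b=0 c=0 g=1 e=0 h=1 a=0 d=1 f=1 clk=0
t6.Δ0 b=0 c=0 g=1 e=0 h=1 a=0 d=1 f=1 clk=0
t6.Δ1 b=0 c=0 g=1 e=0 h=1 a=0 d=1 f=1 clk=1
t6.Δ2 b=0 c=0 g=1 e=1 h=1 a=0 d=1 f=1 clk=1
t6.Δ3 b=0 c=1 g=1 e=1 h=1 a=0 d=1 f=1 clk=1
t7.Δ0 b=0 c=1 g=1 e=1 h=1 a=0 d=1 f=1 clk=1
t7.Δ1 b=0 c=1 g=1 e=1 h=1 a=0 d=1 f=1 clk=0
t8.Δ0 b=0 c=1 g=1 e=1 h=1 a=0 d=1 f=1 clk=0
t8.Δ1 b=0 c=1 g=1 e=1 h=1 a=0 d=1 f=1 clk=1
t8.Δ2 b=0 c=1 g=1 e=0 h=1 a=0 d=1 f=1 clk=1
t8.Δ3 b=0 c=0 g=1 e=0 h=1 a=0 d=1 f=1 clk=1
t9.Δ0 b=0 c=0 g=1 e=0 h=1 a=0 d=1 f=1 clk=1
t9.Δ1 b=0 c=0 g=1 e=0 h=1 a=0 d=1 f=1 clk=0
t10.Δ0 b=0 c=0 g=1 e=0 h=1 a=0 d=1 f=1 clk=0
t10.Δ1 b=0 c=0 g=1 e=0 h=1 a=0 d=1 f=1 clk=1
t10.Δ2 b=0 c=0 g=1 e=1 h=1 a=0 d=1 f=1 clk=1
t10.Δ3 b=0 c=1 g=1 e=1 h=1 a=0 d=1 f=1 clk=1
t11.Δ0 b=0 c=1 g=1 e=1 h=1 a=0 d=1 f=1 clk=1
t11.Δ1 b=0 c=1 g=1 e=1 h=1 a=0 d=1 f=1 clk=0
t12.Δ0 b=0 c=1 g=1 e=1 h=1 a=0 d=1 f=1 clk=0
t12.Δ1 b=0 c=1 g=1 e=1 h=1 a=0 d=1 f=1 clk=1
t12.Δ2 b=0 c=1 g=1 e=0 h=1 a=0 d=1 f=1 clk=1
t12.Δ3 b=0 c=0 g=1 e=0 h=1 a=0 d=1 f=1 clk=1
t13.Δ0 b=0 c=0 g=1 e=0 h=1 a=0 d=1 f=1 clk=1
t13.Δ1 b=0 c=0 g=1 e=0 h=1 a=0 d=1 f=1 clk=0
t14.Δ0 b=0 c=0 g=1 e=0 h=1 a=0 d=1 f=1 clk=0
t14.Δ1 b=0 c=0 g=1 e=0 h=1 a=0 d=1 f=1 clk=1
t14.Δ2 b=0 c=0 g=1 e=1 h=1 a=0 d=1 f=1 clk=1
t14.Δ3 b=0 c=1 g=1 e=1 h=1 a=0 d=1 f=1 clk=1
t15.Δ0 b=0 c=1 g=1 e=1 h=1 a=0 d=1 f=1 clk=1
t15.Δ1 b=0 c=1 g=1 e=1 h=1 a=0 d=1 f=1 clk=0
t16.Δ0 b=0 c=1 g=1 e=1 h=1 a=0 d=1 f=1 clk=0
t16.Δ1 b=0 c=1 g=1 e=1 h=1 a=0 d=1 f=1 clk=1
t16.Δ2 b=0 c=1 g=1 e=0 h=1 a=0 d=1 f=1 clk=1
t16.Δ3 b=0 c=0 g=1 e=0 h=1 a=0 d=1 f=1 clk=1

0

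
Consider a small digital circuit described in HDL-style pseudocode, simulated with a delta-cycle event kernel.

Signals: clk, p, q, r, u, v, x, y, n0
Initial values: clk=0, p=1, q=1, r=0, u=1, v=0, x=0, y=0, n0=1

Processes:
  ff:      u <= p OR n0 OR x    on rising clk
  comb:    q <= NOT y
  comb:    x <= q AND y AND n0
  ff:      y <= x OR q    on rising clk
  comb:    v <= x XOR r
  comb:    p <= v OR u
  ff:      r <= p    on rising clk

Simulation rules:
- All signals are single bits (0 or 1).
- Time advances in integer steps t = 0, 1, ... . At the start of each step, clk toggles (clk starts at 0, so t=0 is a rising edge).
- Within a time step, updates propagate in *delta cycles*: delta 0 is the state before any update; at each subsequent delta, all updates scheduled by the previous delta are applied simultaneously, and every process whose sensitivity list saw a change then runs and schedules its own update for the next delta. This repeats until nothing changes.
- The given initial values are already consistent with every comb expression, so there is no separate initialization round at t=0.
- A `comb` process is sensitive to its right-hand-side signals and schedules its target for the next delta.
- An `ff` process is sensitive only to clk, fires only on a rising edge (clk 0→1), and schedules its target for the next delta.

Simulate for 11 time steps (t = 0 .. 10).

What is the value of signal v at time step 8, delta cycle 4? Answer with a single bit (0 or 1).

t0.Δ0 y=0 p=1 q=1 n0=1 v=0 r=0 clk=0 x=0 u=1
t0.Δ1 y=0 p=1 q=1 n0=1 v=0 r=0 clk=1 x=0 u=1
t0.Δ2 y=1 p=1 q=1 n0=1 v=0 r=1 clk=1 x=0 u=1
t0.Δ3 y=1 p=1 q=0 n0=1 v=1 r=1 clk=1 x=1 u=1
t0.Δ4 y=1 p=1 q=0 n0=1 v=0 r=1 clk=1 x=0 u=1
t0.Δ5 y=1 p=1 q=0 n0=1 v=1 r=1 clk=1 x=0 u=1
t1.Δ0 y=1 p=1 q=0 n0=1 v=1 r=1 clk=1 x=0 u=1
t1.Δ1 y=1 p=1 q=0 n0=1 v=1 r=1 clk=0 x=0 u=1
t2.Δ0 y=1 p=1 q=0 n0=1 v=1 r=1 clk=0 x=0 u=1
t2.Δ1 y=1 p=1 q=0 n0=1 v=1 r=1 clk=1 x=0 u=1
t2.Δ2 y=0 p=1 q=0 n0=1 v=1 r=1 clk=1 x=0 u=1
t2.Δ3 y=0 p=1 q=1 n0=1 v=1 r=1 clk=1 x=0 u=1
t3.Δ0 y=0 p=1 q=1 n0=1 v=1 r=1 clk=1 x=0 u=1
t3.Δ1 y=0 p=1 q=1 n0=1 v=1 r=1 clk=0 x=0 u=1
t4.Δ0 y=0 p=1 q=1 n0=1 v=1 r=1 clk=0 x=0 u=1
t4.Δ1 y=0 p=1 q=1 n0=1 v=1 r=1 clk=1 x=0 u=1
t4.Δ2 y=1 p=1 q=1 n0=1 v=1 r=1 clk=1 x=0 u=1
t4.Δ3 y=1 p=1 q=0 n0=1 v=1 r=1 clk=1 x=1 u=1
t4.Δ4 y=1 p=1 q=0 n0=1 v=0 r=1 clk=1 x=0 u=1
t4.Δ5 y=1 p=1 q=0 n0=1 v=1 r=1 clk=1 x=0 u=1
t5.Δ0 y=1 p=1 q=0 n0=1 v=1 r=1 clk=1 x=0 u=1
t5.Δ1 y=1 p=1 q=0 n0=1 v=1 r=1 clk=0 x=0 u=1
t6.Δ0 y=1 p=1 q=0 n0=1 v=1 r=1 clk=0 x=0 u=1
t6.Δ1 y=1 p=1 q=0 n0=1 v=1 r=1 clk=1 x=0 u=1
t6.Δ2 y=0 p=1 q=0 n0=1 v=1 r=1 clk=1 x=0 u=1
t6.Δ3 y=0 p=1 q=1 n0=1 v=1 r=1 clk=1 x=0 u=1
t7.Δ0 y=0 p=1 q=1 n0=1 v=1 r=1 clk=1 x=0 u=1
t7.Δ1 y=0 p=1 q=1 n0=1 v=1 r=1 clk=0 x=0 u=1
t8.Δ0 y=0 p=1 q=1 n0=1 v=1 r=1 clk=0 x=0 u=1
t8.Δ1 y=0 p=1 q=1 n0=1 v=1 r=1 clk=1 x=0 u=1
t8.Δ2 y=1 p=1 q=1 n0=1 v=1 r=1 clk=1 x=0 u=1
t8.Δ3 y=1 p=1 q=0 n0=1 v=1 r=1 clk=1 x=1 u=1
t8.Δ4 y=1 p=1 q=0 n0=1 v=0 r=1 clk=1 x=0 u=1
t8.Δ5 y=1 p=1 q=0 n0=1 v=1 r=1 clk=1 x=0 u=1
t9.Δ0 y=1 p=1 q=0 n0=1 v=1 r=1 clk=1 x=0 u=1
t9.Δ1 y=1 p=1 q=0 n0=1 v=1 r=1 clk=0 x=0 u=1
t10.Δ0 y=1 p=1 q=0 n0=1 v=1 r=1 clk=0 x=0 u=1
t10.Δ1 y=1 p=1 q=0 n0=1 v=1 r=1 clk=1 x=0 u=1
t10.Δ2 y=0 p=1 q=0 n0=1 v=1 r=1 clk=1 x=0 u=1
t10.Δ3 y=0 p=1 q=1 n0=1 v=1 r=1 clk=1 x=0 u=1

0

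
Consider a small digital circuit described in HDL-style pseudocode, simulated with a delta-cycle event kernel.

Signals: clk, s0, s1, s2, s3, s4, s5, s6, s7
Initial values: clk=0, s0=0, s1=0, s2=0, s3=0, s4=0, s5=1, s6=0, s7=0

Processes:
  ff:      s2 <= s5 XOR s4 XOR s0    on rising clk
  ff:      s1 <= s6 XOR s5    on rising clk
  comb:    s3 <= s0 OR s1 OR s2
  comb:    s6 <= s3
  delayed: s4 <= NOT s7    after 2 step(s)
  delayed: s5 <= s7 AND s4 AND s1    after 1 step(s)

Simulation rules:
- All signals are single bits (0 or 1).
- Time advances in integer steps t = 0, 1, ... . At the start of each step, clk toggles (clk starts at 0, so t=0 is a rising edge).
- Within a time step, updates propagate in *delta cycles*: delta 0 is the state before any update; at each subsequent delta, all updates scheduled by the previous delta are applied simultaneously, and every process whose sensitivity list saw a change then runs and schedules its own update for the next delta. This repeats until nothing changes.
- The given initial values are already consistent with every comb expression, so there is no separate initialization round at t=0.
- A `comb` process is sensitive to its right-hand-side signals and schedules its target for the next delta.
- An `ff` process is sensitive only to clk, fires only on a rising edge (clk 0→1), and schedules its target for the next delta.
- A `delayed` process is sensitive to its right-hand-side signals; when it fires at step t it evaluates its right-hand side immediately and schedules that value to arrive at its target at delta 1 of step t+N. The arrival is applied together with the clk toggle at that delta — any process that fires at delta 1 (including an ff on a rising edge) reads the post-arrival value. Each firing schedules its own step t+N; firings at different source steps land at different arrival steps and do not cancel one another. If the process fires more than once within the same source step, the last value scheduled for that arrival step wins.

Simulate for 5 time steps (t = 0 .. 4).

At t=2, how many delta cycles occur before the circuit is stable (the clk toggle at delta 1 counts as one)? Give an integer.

2

[bits: s5,clk,s0,s3,s7,s4,s6,s2,s1]
t=0: Δ0=100000000 Δ1=110000000 Δ2=110000011 Δ3=110100011 Δ4=110100111 | 4Δ
t=1: Δ0=110100111 Δ1=000100111 | 1Δ
t=2: Δ0=000100111 Δ1=010100111 Δ2=010100101 | 2Δ
t=3: Δ0=010100101 Δ1=000100101 | 1Δ
t=4: Δ0=000100101 Δ1=010100101 | 1Δ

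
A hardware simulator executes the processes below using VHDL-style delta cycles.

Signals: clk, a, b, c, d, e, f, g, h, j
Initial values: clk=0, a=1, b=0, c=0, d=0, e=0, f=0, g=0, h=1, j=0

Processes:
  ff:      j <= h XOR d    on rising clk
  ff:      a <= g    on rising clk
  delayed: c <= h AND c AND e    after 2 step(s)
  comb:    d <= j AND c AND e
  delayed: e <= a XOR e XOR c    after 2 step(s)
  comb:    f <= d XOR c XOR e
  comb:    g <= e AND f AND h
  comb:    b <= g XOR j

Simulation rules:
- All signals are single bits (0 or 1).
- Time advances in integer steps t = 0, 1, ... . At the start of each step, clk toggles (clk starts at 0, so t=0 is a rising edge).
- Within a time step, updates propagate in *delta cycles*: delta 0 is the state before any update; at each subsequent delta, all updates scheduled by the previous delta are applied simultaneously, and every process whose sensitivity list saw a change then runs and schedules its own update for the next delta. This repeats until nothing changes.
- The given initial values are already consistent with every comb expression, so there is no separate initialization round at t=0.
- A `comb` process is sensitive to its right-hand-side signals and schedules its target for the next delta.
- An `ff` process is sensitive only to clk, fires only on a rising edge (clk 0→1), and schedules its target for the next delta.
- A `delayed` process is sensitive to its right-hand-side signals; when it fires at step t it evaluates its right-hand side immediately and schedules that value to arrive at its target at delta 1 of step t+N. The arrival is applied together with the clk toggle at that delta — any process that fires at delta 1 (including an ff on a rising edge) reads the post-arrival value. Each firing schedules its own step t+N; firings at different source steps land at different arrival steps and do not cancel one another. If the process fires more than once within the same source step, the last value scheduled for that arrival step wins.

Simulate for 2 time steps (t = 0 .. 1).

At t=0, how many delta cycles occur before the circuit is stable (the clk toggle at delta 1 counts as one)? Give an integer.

t=0 Δ0: clk=0 c=0 h=1 b=0 a=1 e=0 j=0 f=0 d=0 g=0
  Δ1: clk:0→1
  Δ2: a:1→0, j:0→1
  Δ3: b:0→1
  (3Δ to stable)
t=1 Δ0: clk=1 c=0 h=1 b=1 a=0 e=0 j=1 f=0 d=0 g=0
  Δ1: clk:1→0
  (1Δ to stable)

3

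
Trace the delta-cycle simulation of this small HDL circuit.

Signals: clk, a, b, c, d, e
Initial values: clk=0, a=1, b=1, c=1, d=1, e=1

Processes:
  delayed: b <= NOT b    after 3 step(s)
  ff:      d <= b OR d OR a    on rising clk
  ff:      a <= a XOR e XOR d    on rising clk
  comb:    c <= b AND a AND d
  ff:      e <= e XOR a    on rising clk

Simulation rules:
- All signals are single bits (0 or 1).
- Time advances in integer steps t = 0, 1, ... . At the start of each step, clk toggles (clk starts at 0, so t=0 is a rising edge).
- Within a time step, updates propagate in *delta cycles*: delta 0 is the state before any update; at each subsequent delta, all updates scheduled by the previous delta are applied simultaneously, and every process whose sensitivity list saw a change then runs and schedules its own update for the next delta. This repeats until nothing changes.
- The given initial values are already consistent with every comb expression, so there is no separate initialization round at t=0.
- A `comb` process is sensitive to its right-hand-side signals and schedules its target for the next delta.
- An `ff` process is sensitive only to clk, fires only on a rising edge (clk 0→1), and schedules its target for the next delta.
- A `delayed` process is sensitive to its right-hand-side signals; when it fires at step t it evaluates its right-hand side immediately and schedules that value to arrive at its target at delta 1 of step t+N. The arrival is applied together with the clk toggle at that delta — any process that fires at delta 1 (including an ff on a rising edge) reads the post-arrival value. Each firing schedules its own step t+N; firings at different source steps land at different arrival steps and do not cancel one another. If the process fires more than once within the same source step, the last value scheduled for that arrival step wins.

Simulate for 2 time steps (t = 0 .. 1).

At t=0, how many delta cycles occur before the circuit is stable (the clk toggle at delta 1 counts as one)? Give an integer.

t=0 Δ0: c=1 b=1 a=1 clk=0 d=1 e=1
  Δ1: clk:0→1
  Δ2: e:1→0
  (2Δ to stable)
t=1 Δ0: c=1 b=1 a=1 clk=1 d=1 e=0
  Δ1: clk:1→0
  (1Δ to stable)

2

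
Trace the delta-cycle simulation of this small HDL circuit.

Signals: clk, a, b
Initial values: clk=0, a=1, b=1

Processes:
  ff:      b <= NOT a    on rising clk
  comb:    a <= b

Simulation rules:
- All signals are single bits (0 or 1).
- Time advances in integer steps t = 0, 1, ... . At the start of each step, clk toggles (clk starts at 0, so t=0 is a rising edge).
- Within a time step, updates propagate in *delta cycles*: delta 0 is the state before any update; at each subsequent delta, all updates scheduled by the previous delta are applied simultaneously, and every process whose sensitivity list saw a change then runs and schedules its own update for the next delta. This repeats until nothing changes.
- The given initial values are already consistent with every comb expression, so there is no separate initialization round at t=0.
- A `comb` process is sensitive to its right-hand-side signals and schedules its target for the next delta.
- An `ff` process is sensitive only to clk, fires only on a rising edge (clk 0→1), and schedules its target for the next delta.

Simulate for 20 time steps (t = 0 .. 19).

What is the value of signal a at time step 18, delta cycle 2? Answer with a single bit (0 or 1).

t=0 Δ0: clk=0 a=1 b=1
  Δ1: clk:0→1
  Δ2: b:1→0
  Δ3: a:1→0
  (3Δ to stable)
t=1 Δ0: clk=1 a=0 b=0
  Δ1: clk:1→0
  (1Δ to stable)
t=2 Δ0: clk=0 a=0 b=0
  Δ1: clk:0→1
  Δ2: b:0→1
  Δ3: a:0→1
  (3Δ to stable)
t=3 Δ0: clk=1 a=1 b=1
  Δ1: clk:1→0
  (1Δ to stable)
t=4 Δ0: clk=0 a=1 b=1
  Δ1: clk:0→1
  Δ2: b:1→0
  Δ3: a:1→0
  (3Δ to stable)
t=5 Δ0: clk=1 a=0 b=0
  Δ1: clk:1→0
  (1Δ to stable)
t=6 Δ0: clk=0 a=0 b=0
  Δ1: clk:0→1
  Δ2: b:0→1
  Δ3: a:0→1
  (3Δ to stable)
t=7 Δ0: clk=1 a=1 b=1
  Δ1: clk:1→0
  (1Δ to stable)
t=8 Δ0: clk=0 a=1 b=1
  Δ1: clk:0→1
  Δ2: b:1→0
  Δ3: a:1→0
  (3Δ to stable)
t=9 Δ0: clk=1 a=0 b=0
  Δ1: clk:1→0
  (1Δ to stable)
t=10 Δ0: clk=0 a=0 b=0
  Δ1: clk:0→1
  Δ2: b:0→1
  Δ3: a:0→1
  (3Δ to stable)
t=11 Δ0: clk=1 a=1 b=1
  Δ1: clk:1→0
  (1Δ to stable)
t=12 Δ0: clk=0 a=1 b=1
  Δ1: clk:0→1
  Δ2: b:1→0
  Δ3: a:1→0
  (3Δ to stable)
t=13 Δ0: clk=1 a=0 b=0
  Δ1: clk:1→0
  (1Δ to stable)
t=14 Δ0: clk=0 a=0 b=0
  Δ1: clk:0→1
  Δ2: b:0→1
  Δ3: a:0→1
  (3Δ to stable)
t=15 Δ0: clk=1 a=1 b=1
  Δ1: clk:1→0
  (1Δ to stable)
t=16 Δ0: clk=0 a=1 b=1
  Δ1: clk:0→1
  Δ2: b:1→0
  Δ3: a:1→0
  (3Δ to stable)
t=17 Δ0: clk=1 a=0 b=0
  Δ1: clk:1→0
  (1Δ to stable)
t=18 Δ0: clk=0 a=0 b=0
  Δ1: clk:0→1
  Δ2: b:0→1
  Δ3: a:0→1
  (3Δ to stable)
t=19 Δ0: clk=1 a=1 b=1
  Δ1: clk:1→0
  (1Δ to stable)

0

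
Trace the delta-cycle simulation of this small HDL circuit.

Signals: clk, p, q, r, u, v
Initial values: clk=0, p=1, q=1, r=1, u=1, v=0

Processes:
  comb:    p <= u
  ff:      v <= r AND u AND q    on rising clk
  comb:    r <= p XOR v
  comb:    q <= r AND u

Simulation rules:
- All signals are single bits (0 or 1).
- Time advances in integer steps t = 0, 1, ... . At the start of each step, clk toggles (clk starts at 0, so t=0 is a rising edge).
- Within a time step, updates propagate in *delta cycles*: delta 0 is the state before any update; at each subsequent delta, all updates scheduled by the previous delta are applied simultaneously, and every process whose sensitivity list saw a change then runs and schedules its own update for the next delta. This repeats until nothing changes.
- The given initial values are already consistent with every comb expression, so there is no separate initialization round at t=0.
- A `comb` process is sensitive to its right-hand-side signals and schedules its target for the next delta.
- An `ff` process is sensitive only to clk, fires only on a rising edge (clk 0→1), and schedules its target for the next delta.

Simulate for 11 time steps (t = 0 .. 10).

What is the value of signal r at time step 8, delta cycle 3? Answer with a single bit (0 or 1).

0

t=0 Δ0: p=1 q=1 clk=0 r=1 v=0 u=1
  Δ1: clk:0→1
  Δ2: v:0→1
  Δ3: r:1→0
  Δ4: q:1→0
  (4Δ to stable)
t=1 Δ0: p=1 q=0 clk=1 r=0 v=1 u=1
  Δ1: clk:1→0
  (1Δ to stable)
t=2 Δ0: p=1 q=0 clk=0 r=0 v=1 u=1
  Δ1: clk:0→1
  Δ2: v:1→0
  Δ3: r:0→1
  Δ4: q:0→1
  (4Δ to stable)
t=3 Δ0: p=1 q=1 clk=1 r=1 v=0 u=1
  Δ1: clk:1→0
  (1Δ to stable)
t=4 Δ0: p=1 q=1 clk=0 r=1 v=0 u=1
  Δ1: clk:0→1
  Δ2: v:0→1
  Δ3: r:1→0
  Δ4: q:1→0
  (4Δ to stable)
t=5 Δ0: p=1 q=0 clk=1 r=0 v=1 u=1
  Δ1: clk:1→0
  (1Δ to stable)
t=6 Δ0: p=1 q=0 clk=0 r=0 v=1 u=1
  Δ1: clk:0→1
  Δ2: v:1→0
  Δ3: r:0→1
  Δ4: q:0→1
  (4Δ to stable)
t=7 Δ0: p=1 q=1 clk=1 r=1 v=0 u=1
  Δ1: clk:1→0
  (1Δ to stable)
t=8 Δ0: p=1 q=1 clk=0 r=1 v=0 u=1
  Δ1: clk:0→1
  Δ2: v:0→1
  Δ3: r:1→0
  Δ4: q:1→0
  (4Δ to stable)
t=9 Δ0: p=1 q=0 clk=1 r=0 v=1 u=1
  Δ1: clk:1→0
  (1Δ to stable)
t=10 Δ0: p=1 q=0 clk=0 r=0 v=1 u=1
  Δ1: clk:0→1
  Δ2: v:1→0
  Δ3: r:0→1
  Δ4: q:0→1
  (4Δ to stable)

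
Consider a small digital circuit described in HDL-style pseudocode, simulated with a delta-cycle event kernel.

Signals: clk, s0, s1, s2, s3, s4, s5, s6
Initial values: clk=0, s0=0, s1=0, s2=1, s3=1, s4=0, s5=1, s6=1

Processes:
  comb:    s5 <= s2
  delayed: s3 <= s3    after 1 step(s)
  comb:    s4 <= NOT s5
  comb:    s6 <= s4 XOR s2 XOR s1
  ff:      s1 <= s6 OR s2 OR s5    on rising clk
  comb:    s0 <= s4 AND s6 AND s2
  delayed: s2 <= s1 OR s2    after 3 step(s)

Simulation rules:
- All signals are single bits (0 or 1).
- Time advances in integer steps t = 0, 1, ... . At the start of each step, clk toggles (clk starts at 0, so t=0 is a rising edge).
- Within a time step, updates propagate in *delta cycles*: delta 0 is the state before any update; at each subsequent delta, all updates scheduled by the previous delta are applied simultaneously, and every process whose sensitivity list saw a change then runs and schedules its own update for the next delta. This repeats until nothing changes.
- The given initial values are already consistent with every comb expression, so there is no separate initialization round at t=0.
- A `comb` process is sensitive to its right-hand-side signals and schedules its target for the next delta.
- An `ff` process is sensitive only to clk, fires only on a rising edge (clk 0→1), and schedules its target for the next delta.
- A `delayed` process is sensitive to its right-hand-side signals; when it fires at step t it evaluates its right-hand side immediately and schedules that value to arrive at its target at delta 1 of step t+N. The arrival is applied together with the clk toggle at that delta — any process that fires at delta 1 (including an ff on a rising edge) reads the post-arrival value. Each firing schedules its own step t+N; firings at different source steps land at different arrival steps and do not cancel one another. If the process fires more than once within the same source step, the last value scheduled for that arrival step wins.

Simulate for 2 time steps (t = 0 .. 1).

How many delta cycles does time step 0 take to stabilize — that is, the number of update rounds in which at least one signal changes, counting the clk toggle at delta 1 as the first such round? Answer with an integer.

[bits: s4,s3,clk,s2,s0,s6,s5,s1]
t=0: Δ0=01010110 Δ1=01110110 Δ2=01110111 Δ3=01110011 | 3Δ
t=1: Δ0=01110011 Δ1=01010011 | 1Δ

3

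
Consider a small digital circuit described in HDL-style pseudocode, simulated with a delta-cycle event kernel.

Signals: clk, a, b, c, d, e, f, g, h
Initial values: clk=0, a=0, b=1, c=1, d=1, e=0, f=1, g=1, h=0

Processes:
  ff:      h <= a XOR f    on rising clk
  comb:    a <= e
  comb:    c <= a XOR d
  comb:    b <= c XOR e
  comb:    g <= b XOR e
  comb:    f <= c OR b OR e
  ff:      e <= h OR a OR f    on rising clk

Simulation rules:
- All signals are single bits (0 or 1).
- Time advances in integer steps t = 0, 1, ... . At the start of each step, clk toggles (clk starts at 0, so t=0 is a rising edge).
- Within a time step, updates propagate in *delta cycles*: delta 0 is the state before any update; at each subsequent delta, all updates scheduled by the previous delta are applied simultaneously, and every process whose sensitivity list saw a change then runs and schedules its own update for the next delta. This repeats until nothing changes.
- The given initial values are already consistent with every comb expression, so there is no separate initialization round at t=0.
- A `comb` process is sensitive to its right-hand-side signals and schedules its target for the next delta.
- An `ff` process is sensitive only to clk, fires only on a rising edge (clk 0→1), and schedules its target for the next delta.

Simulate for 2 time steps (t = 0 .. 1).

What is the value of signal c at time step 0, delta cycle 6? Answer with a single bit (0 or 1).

0

t=0 Δ0: c=1 f=1 h=0 clk=0 b=1 d=1 a=0 g=1 e=0
  Δ1: clk:0→1
  Δ2: h:0→1, e:0→1
  Δ3: b:1→0, a:0→1, g:1→0
  Δ4: c:1→0, g:0→1
  Δ5: b:0→1
  Δ6: g:1→0
  (6Δ to stable)
t=1 Δ0: c=0 f=1 h=1 clk=1 b=1 d=1 a=1 g=0 e=1
  Δ1: clk:1→0
  (1Δ to stable)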